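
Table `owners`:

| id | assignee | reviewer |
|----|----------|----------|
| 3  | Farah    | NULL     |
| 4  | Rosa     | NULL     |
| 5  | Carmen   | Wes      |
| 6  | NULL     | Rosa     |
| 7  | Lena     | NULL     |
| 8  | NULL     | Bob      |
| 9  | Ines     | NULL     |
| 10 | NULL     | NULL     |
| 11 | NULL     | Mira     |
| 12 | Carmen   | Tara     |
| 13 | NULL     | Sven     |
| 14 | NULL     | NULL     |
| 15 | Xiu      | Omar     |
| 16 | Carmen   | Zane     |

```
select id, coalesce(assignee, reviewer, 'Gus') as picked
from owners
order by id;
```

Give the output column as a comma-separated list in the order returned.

Farah, Rosa, Carmen, Rosa, Lena, Bob, Ines, Gus, Mira, Carmen, Sven, Gus, Xiu, Carmen

id=3: assignee=Farah → Farah
id=4: assignee=Rosa → Rosa
id=5: assignee=Carmen → Carmen
id=6: assignee=NULL, reviewer=Rosa → Rosa
id=7: assignee=Lena → Lena
id=8: assignee=NULL, reviewer=Bob → Bob
id=9: assignee=Ines → Ines
id=10: assignee=NULL, reviewer=NULL, → literal Gus → Gus
id=11: assignee=NULL, reviewer=Mira → Mira
id=12: assignee=Carmen → Carmen
id=13: assignee=NULL, reviewer=Sven → Sven
id=14: assignee=NULL, reviewer=NULL, → literal Gus → Gus
id=15: assignee=Xiu → Xiu
id=16: assignee=Carmen → Carmen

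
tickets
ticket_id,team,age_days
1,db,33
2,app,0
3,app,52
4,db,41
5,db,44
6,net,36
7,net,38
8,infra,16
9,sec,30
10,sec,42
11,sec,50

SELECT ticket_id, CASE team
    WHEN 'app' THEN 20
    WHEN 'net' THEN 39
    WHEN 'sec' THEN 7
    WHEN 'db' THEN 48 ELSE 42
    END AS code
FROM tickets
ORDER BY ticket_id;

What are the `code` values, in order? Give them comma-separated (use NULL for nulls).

48, 20, 20, 48, 48, 39, 39, 42, 7, 7, 7

ticket_id=1: team='db' → 48
ticket_id=2: team='app' → 20
ticket_id=3: team='app' → 20
ticket_id=4: team='db' → 48
ticket_id=5: team='db' → 48
ticket_id=6: team='net' → 39
ticket_id=7: team='net' → 39
ticket_id=8: ELSE → 42
ticket_id=9: team='sec' → 7
ticket_id=10: team='sec' → 7
ticket_id=11: team='sec' → 7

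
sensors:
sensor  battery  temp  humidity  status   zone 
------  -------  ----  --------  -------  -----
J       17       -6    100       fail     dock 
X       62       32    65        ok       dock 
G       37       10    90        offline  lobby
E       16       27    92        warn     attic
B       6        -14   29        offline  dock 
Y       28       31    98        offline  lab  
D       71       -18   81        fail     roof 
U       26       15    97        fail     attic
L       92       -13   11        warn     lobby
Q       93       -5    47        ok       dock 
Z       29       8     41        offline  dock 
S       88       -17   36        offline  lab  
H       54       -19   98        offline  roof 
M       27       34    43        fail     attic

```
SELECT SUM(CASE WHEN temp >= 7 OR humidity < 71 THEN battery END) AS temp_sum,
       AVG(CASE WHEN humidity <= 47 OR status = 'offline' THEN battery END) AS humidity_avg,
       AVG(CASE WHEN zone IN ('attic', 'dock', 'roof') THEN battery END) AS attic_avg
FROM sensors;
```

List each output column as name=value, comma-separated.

[temp_sum: temp >= 7 OR humidity < 71]
sensor=J: ✗
sensor=X: ✓ → 62
sensor=G: ✓ → 37
sensor=E: ✓ → 16
sensor=B: ✓ → 6
sensor=Y: ✓ → 28
sensor=D: ✗
sensor=U: ✓ → 26
sensor=L: ✓ → 92
sensor=Q: ✓ → 93
sensor=Z: ✓ → 29
sensor=S: ✓ → 88
sensor=H: ✗
sensor=M: ✓ → 27
temp_sum = 62 + 37 + 16 + 6 + 28 + 26 + 92 + 93 + 29 + 88 + 27 = 504
—
[humidity_avg: humidity <= 47 OR status = 'offline']
sensor=J: ✗
sensor=X: ✗
sensor=G: ✓ → 37
sensor=E: ✗
sensor=B: ✓ → 6
sensor=Y: ✓ → 28
sensor=D: ✗
sensor=U: ✗
sensor=L: ✓ → 92
sensor=Q: ✓ → 93
sensor=Z: ✓ → 29
sensor=S: ✓ → 88
sensor=H: ✓ → 54
sensor=M: ✓ → 27
humidity_avg = (37 + 6 + 28 + 92 + 93 + 29 + 88 + 54 + 27) / 9 = 50.4444444444
—
[attic_avg: zone IN ('attic', 'dock', 'roof')]
sensor=J: ✓ → 17
sensor=X: ✓ → 62
sensor=G: ✗
sensor=E: ✓ → 16
sensor=B: ✓ → 6
sensor=Y: ✗
sensor=D: ✓ → 71
sensor=U: ✓ → 26
sensor=L: ✗
sensor=Q: ✓ → 93
sensor=Z: ✓ → 29
sensor=S: ✗
sensor=H: ✓ → 54
sensor=M: ✓ → 27
attic_avg = (17 + 62 + 16 + 6 + 71 + 26 + 93 + 29 + 54 + 27) / 10 = 40.1

temp_sum=504, humidity_avg=50.4444444444, attic_avg=40.1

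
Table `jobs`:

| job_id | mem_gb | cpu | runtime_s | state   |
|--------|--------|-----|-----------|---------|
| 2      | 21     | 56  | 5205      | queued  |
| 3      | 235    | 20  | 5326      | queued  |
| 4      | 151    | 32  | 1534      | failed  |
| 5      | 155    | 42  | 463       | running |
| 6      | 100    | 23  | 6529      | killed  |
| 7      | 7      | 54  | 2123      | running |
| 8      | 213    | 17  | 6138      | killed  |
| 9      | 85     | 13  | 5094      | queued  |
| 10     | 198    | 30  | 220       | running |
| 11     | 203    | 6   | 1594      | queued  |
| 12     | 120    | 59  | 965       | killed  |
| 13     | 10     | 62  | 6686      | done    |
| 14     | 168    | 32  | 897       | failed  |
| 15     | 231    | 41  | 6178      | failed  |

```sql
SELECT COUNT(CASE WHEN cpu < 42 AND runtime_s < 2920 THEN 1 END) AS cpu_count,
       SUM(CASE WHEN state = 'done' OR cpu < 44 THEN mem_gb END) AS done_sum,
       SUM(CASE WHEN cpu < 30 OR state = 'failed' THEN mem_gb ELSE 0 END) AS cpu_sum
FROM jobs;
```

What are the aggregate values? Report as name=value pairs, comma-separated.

[cpu_count: cpu < 42 AND runtime_s < 2920]
job_id=2: ✗
job_id=3: ✗
job_id=4: ✓ → 1
job_id=5: ✗
job_id=6: ✗
job_id=7: ✗
job_id=8: ✗
job_id=9: ✗
job_id=10: ✓ → 1
job_id=11: ✓ → 1
job_id=12: ✗
job_id=13: ✗
job_id=14: ✓ → 1
job_id=15: ✗
cpu_count = COUNT(1, 1, 1, 1) = 4
—
[done_sum: state = 'done' OR cpu < 44]
job_id=2: ✗
job_id=3: ✓ → 235
job_id=4: ✓ → 151
job_id=5: ✓ → 155
job_id=6: ✓ → 100
job_id=7: ✗
job_id=8: ✓ → 213
job_id=9: ✓ → 85
job_id=10: ✓ → 198
job_id=11: ✓ → 203
job_id=12: ✗
job_id=13: ✓ → 10
job_id=14: ✓ → 168
job_id=15: ✓ → 231
done_sum = 235 + 151 + 155 + 100 + 213 + 85 + 198 + 203 + 10 + 168 + 231 = 1749
—
[cpu_sum: cpu < 30 OR state = 'failed']
job_id=2: ✗
job_id=3: ✓ → 235
job_id=4: ✓ → 151
job_id=5: ✗
job_id=6: ✓ → 100
job_id=7: ✗
job_id=8: ✓ → 213
job_id=9: ✓ → 85
job_id=10: ✗
job_id=11: ✓ → 203
job_id=12: ✗
job_id=13: ✗
job_id=14: ✓ → 168
job_id=15: ✓ → 231
cpu_sum = 235 + 151 + 100 + 213 + 85 + 203 + 168 + 231 = 1386

cpu_count=4, done_sum=1749, cpu_sum=1386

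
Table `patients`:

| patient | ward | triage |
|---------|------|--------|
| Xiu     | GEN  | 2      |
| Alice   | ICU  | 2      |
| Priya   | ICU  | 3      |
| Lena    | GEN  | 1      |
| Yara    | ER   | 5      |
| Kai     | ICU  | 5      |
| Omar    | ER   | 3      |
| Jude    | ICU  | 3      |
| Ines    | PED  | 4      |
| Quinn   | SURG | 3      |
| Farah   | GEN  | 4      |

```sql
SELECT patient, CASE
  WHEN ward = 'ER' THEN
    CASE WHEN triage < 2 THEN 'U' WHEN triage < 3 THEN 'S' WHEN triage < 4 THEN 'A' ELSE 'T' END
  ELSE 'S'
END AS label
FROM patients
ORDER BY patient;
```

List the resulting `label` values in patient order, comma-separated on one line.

patient=Alice: ward='ICU' → outer ELSE → S
patient=Farah: ward='GEN' → outer ELSE → S
patient=Ines: ward='PED' → outer ELSE → S
patient=Jude: ward='ICU' → outer ELSE → S
patient=Kai: ward='ICU' → outer ELSE → S
patient=Lena: ward='GEN' → outer ELSE → S
patient=Omar: ward='ER' → inner[triage < 4] → A
patient=Priya: ward='ICU' → outer ELSE → S
patient=Quinn: ward='SURG' → outer ELSE → S
patient=Xiu: ward='GEN' → outer ELSE → S
patient=Yara: ward='ER' → inner[ELSE] → T

S, S, S, S, S, S, A, S, S, S, T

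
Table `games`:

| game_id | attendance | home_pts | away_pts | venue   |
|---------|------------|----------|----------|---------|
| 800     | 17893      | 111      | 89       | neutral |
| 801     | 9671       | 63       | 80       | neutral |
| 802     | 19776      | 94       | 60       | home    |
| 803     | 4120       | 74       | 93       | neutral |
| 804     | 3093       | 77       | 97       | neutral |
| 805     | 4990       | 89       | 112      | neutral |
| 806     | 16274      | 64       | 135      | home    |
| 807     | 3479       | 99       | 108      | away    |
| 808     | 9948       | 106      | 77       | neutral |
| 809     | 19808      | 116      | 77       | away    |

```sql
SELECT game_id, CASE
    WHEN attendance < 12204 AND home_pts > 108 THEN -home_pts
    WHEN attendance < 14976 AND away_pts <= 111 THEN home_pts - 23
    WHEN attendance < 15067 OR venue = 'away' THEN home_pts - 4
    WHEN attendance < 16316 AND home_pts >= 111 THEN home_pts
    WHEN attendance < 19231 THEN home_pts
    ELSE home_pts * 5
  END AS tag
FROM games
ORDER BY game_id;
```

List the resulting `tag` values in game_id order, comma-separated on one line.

111, 40, 470, 51, 54, 85, 64, 76, 83, 112

game_id=800: attendance < 19231 → 111
game_id=801: attendance < 14976 AND away_pts <= 111 → 40
game_id=802: ELSE → 470
game_id=803: attendance < 14976 AND away_pts <= 111 → 51
game_id=804: attendance < 14976 AND away_pts <= 111 → 54
game_id=805: attendance < 15067 OR venue = 'away' → 85
game_id=806: attendance < 19231 → 64
game_id=807: attendance < 14976 AND away_pts <= 111 → 76
game_id=808: attendance < 14976 AND away_pts <= 111 → 83
game_id=809: attendance < 15067 OR venue = 'away' → 112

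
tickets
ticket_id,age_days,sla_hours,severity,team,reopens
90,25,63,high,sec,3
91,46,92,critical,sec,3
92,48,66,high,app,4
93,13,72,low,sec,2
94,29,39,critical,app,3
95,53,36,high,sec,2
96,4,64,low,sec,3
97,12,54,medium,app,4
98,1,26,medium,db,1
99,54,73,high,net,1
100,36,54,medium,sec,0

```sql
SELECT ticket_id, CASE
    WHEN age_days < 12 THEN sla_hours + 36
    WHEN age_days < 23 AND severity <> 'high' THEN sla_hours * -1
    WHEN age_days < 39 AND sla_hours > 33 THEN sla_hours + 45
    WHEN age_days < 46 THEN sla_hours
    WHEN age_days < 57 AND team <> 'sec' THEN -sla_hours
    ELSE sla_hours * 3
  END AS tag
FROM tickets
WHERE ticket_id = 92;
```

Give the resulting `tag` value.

ticket_id = 92: age_days=48, sla_hours=66, severity=high, team=app, reopens=4.
age_days < 12 → false
age_days < 23 AND severity <> 'high' → false
age_days < 39 AND sla_hours > 33 → false
age_days < 46 → false
age_days < 57 AND team <> 'sec' → true → -66

-66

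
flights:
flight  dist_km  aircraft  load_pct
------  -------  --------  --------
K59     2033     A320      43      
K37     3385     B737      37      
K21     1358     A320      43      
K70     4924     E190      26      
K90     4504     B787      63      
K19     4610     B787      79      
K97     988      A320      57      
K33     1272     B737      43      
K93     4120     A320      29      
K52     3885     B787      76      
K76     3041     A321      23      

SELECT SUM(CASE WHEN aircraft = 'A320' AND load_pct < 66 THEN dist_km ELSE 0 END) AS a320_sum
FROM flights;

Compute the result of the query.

flight=K59: ✓ → 2033
flight=K37: ✗
flight=K21: ✓ → 1358
flight=K70: ✗
flight=K90: ✗
flight=K19: ✗
flight=K97: ✓ → 988
flight=K33: ✗
flight=K93: ✓ → 4120
flight=K52: ✗
flight=K76: ✗
a320_sum = 2033 + 1358 + 988 + 4120 = 8499

8499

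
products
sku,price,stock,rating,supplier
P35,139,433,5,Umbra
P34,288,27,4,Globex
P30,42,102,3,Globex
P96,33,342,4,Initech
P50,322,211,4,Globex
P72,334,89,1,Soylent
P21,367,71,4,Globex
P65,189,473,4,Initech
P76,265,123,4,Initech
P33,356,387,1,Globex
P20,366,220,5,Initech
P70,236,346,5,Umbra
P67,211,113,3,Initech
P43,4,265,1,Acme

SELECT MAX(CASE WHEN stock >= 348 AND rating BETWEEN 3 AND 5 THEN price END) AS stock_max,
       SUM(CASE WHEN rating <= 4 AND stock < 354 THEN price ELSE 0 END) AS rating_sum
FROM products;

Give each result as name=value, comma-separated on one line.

stock_max=189, rating_sum=1866

[stock_max: stock >= 348 AND rating BETWEEN 3 AND 5]
sku=P35: ✓ → 139
sku=P34: ✗
sku=P30: ✗
sku=P96: ✗
sku=P50: ✗
sku=P72: ✗
sku=P21: ✗
sku=P65: ✓ → 189
sku=P76: ✗
sku=P33: ✗
sku=P20: ✗
sku=P70: ✗
sku=P67: ✗
sku=P43: ✗
stock_max = MAX(139, 189) = 189
—
[rating_sum: rating <= 4 AND stock < 354]
sku=P35: ✗
sku=P34: ✓ → 288
sku=P30: ✓ → 42
sku=P96: ✓ → 33
sku=P50: ✓ → 322
sku=P72: ✓ → 334
sku=P21: ✓ → 367
sku=P65: ✗
sku=P76: ✓ → 265
sku=P33: ✗
sku=P20: ✗
sku=P70: ✗
sku=P67: ✓ → 211
sku=P43: ✓ → 4
rating_sum = 288 + 42 + 33 + 322 + 334 + 367 + 265 + 211 + 4 = 1866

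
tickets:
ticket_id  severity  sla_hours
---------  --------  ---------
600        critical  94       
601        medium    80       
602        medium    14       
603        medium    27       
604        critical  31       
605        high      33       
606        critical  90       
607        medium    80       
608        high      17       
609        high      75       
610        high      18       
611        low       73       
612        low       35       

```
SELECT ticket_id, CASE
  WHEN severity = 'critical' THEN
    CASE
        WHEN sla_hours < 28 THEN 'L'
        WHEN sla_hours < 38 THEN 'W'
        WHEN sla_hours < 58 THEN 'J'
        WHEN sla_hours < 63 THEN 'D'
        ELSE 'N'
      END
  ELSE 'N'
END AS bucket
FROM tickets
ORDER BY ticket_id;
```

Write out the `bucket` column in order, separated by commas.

N, N, N, N, W, N, N, N, N, N, N, N, N

ticket_id=600: severity='critical' → inner[ELSE] → N
ticket_id=601: severity='medium' → outer ELSE → N
ticket_id=602: severity='medium' → outer ELSE → N
ticket_id=603: severity='medium' → outer ELSE → N
ticket_id=604: severity='critical' → inner[sla_hours < 38] → W
ticket_id=605: severity='high' → outer ELSE → N
ticket_id=606: severity='critical' → inner[ELSE] → N
ticket_id=607: severity='medium' → outer ELSE → N
ticket_id=608: severity='high' → outer ELSE → N
ticket_id=609: severity='high' → outer ELSE → N
ticket_id=610: severity='high' → outer ELSE → N
ticket_id=611: severity='low' → outer ELSE → N
ticket_id=612: severity='low' → outer ELSE → N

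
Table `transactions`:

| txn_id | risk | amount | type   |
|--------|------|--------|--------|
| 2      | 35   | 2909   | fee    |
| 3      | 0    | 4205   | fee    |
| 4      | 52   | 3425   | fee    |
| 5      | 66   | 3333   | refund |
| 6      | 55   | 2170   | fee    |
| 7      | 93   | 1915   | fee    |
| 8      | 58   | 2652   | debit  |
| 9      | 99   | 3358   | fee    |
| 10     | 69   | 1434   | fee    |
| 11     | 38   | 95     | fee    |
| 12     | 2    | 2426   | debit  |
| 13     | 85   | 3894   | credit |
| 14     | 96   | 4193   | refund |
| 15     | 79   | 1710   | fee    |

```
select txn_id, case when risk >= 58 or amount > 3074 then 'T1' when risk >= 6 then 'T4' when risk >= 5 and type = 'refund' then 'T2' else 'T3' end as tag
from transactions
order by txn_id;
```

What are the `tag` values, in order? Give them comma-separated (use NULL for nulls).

T4, T1, T1, T1, T4, T1, T1, T1, T1, T4, T3, T1, T1, T1

txn_id=2: risk >= 6 → T4
txn_id=3: risk >= 58 or amount > 3074 → T1
txn_id=4: risk >= 58 or amount > 3074 → T1
txn_id=5: risk >= 58 or amount > 3074 → T1
txn_id=6: risk >= 6 → T4
txn_id=7: risk >= 58 or amount > 3074 → T1
txn_id=8: risk >= 58 or amount > 3074 → T1
txn_id=9: risk >= 58 or amount > 3074 → T1
txn_id=10: risk >= 58 or amount > 3074 → T1
txn_id=11: risk >= 6 → T4
txn_id=12: ELSE → T3
txn_id=13: risk >= 58 or amount > 3074 → T1
txn_id=14: risk >= 58 or amount > 3074 → T1
txn_id=15: risk >= 58 or amount > 3074 → T1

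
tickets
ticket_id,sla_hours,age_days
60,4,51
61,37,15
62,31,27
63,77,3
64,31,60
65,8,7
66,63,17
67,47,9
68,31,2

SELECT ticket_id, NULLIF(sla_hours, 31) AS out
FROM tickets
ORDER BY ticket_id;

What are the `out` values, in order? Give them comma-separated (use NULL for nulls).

ticket_id=60: sla_hours=4 vs 31: differ → 4
ticket_id=61: sla_hours=37 vs 31: differ → 37
ticket_id=62: sla_hours=31 vs 31: equal → NULL
ticket_id=63: sla_hours=77 vs 31: differ → 77
ticket_id=64: sla_hours=31 vs 31: equal → NULL
ticket_id=65: sla_hours=8 vs 31: differ → 8
ticket_id=66: sla_hours=63 vs 31: differ → 63
ticket_id=67: sla_hours=47 vs 31: differ → 47
ticket_id=68: sla_hours=31 vs 31: equal → NULL

4, 37, NULL, 77, NULL, 8, 63, 47, NULL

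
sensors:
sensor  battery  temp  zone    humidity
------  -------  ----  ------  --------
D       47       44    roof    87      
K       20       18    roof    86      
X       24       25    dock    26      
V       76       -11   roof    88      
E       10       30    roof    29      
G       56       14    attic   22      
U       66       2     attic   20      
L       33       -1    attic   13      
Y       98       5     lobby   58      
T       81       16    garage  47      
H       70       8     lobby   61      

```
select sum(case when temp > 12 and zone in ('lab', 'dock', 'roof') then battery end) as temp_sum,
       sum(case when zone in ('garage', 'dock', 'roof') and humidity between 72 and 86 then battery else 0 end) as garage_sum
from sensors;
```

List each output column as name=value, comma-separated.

[temp_sum: temp > 12 and zone in ('lab', 'dock', 'roof')]
sensor=D: ✓ → 47
sensor=K: ✓ → 20
sensor=X: ✓ → 24
sensor=V: ✗
sensor=E: ✓ → 10
sensor=G: ✗
sensor=U: ✗
sensor=L: ✗
sensor=Y: ✗
sensor=T: ✗
sensor=H: ✗
temp_sum = 47 + 20 + 24 + 10 = 101
—
[garage_sum: zone in ('garage', 'dock', 'roof') and humidity between 72 and 86]
sensor=D: ✗
sensor=K: ✓ → 20
sensor=X: ✗
sensor=V: ✗
sensor=E: ✗
sensor=G: ✗
sensor=U: ✗
sensor=L: ✗
sensor=Y: ✗
sensor=T: ✗
sensor=H: ✗
garage_sum = 20

temp_sum=101, garage_sum=20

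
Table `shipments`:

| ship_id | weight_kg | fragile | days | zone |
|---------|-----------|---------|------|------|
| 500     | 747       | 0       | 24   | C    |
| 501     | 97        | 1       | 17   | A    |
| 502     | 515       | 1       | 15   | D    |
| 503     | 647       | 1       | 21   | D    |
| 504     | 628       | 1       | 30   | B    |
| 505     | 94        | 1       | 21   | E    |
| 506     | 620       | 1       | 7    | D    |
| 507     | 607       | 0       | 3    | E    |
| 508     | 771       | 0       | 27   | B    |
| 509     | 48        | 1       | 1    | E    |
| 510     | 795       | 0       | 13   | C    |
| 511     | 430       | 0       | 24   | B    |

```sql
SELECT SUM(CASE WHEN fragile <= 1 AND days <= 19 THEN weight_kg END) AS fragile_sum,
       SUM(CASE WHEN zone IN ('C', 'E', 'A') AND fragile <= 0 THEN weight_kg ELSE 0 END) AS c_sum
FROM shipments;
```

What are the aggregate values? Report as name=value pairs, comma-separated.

fragile_sum=2682, c_sum=2149

[fragile_sum: fragile <= 1 AND days <= 19]
ship_id=500: ✗
ship_id=501: ✓ → 97
ship_id=502: ✓ → 515
ship_id=503: ✗
ship_id=504: ✗
ship_id=505: ✗
ship_id=506: ✓ → 620
ship_id=507: ✓ → 607
ship_id=508: ✗
ship_id=509: ✓ → 48
ship_id=510: ✓ → 795
ship_id=511: ✗
fragile_sum = 97 + 515 + 620 + 607 + 48 + 795 = 2682
—
[c_sum: zone IN ('C', 'E', 'A') AND fragile <= 0]
ship_id=500: ✓ → 747
ship_id=501: ✗
ship_id=502: ✗
ship_id=503: ✗
ship_id=504: ✗
ship_id=505: ✗
ship_id=506: ✗
ship_id=507: ✓ → 607
ship_id=508: ✗
ship_id=509: ✗
ship_id=510: ✓ → 795
ship_id=511: ✗
c_sum = 747 + 607 + 795 = 2149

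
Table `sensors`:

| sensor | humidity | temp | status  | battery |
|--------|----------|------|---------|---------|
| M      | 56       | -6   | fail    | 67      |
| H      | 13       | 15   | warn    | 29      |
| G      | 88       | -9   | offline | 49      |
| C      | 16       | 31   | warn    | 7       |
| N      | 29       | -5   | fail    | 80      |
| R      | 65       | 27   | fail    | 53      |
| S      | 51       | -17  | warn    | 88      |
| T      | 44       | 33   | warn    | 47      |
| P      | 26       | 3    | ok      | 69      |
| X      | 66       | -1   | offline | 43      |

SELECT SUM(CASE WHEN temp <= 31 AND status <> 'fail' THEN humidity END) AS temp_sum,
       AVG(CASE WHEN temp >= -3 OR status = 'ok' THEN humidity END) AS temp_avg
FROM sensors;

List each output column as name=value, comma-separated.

temp_sum=260, temp_avg=38.3333333333

[temp_sum: temp <= 31 AND status <> 'fail']
sensor=M: ✗
sensor=H: ✓ → 13
sensor=G: ✓ → 88
sensor=C: ✓ → 16
sensor=N: ✗
sensor=R: ✗
sensor=S: ✓ → 51
sensor=T: ✗
sensor=P: ✓ → 26
sensor=X: ✓ → 66
temp_sum = 13 + 88 + 16 + 51 + 26 + 66 = 260
—
[temp_avg: temp >= -3 OR status = 'ok']
sensor=M: ✗
sensor=H: ✓ → 13
sensor=G: ✗
sensor=C: ✓ → 16
sensor=N: ✗
sensor=R: ✓ → 65
sensor=S: ✗
sensor=T: ✓ → 44
sensor=P: ✓ → 26
sensor=X: ✓ → 66
temp_avg = (13 + 16 + 65 + 44 + 26 + 66) / 6 = 38.3333333333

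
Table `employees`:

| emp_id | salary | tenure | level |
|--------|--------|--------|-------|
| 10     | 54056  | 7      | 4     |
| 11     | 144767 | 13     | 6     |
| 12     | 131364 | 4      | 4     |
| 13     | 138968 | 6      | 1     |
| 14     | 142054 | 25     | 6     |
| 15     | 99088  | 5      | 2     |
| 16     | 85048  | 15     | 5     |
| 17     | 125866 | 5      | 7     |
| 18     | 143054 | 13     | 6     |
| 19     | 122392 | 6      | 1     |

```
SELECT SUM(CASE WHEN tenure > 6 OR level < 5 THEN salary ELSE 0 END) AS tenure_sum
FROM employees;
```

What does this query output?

emp_id=10: ✓ → 54056
emp_id=11: ✓ → 144767
emp_id=12: ✓ → 131364
emp_id=13: ✓ → 138968
emp_id=14: ✓ → 142054
emp_id=15: ✓ → 99088
emp_id=16: ✓ → 85048
emp_id=17: ✗
emp_id=18: ✓ → 143054
emp_id=19: ✓ → 122392
tenure_sum = 54056 + 144767 + 131364 + 138968 + 142054 + 99088 + 85048 + 143054 + 122392 = 1060791

1060791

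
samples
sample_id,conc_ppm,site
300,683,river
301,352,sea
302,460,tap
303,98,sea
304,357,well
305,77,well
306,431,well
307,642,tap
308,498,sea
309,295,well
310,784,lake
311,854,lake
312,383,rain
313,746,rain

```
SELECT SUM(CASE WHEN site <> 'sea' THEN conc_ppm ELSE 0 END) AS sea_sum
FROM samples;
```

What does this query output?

5712

sample_id=300: ✓ → 683
sample_id=301: ✗
sample_id=302: ✓ → 460
sample_id=303: ✗
sample_id=304: ✓ → 357
sample_id=305: ✓ → 77
sample_id=306: ✓ → 431
sample_id=307: ✓ → 642
sample_id=308: ✗
sample_id=309: ✓ → 295
sample_id=310: ✓ → 784
sample_id=311: ✓ → 854
sample_id=312: ✓ → 383
sample_id=313: ✓ → 746
sea_sum = 683 + 460 + 357 + 77 + 431 + 642 + 295 + 784 + 854 + 383 + 746 = 5712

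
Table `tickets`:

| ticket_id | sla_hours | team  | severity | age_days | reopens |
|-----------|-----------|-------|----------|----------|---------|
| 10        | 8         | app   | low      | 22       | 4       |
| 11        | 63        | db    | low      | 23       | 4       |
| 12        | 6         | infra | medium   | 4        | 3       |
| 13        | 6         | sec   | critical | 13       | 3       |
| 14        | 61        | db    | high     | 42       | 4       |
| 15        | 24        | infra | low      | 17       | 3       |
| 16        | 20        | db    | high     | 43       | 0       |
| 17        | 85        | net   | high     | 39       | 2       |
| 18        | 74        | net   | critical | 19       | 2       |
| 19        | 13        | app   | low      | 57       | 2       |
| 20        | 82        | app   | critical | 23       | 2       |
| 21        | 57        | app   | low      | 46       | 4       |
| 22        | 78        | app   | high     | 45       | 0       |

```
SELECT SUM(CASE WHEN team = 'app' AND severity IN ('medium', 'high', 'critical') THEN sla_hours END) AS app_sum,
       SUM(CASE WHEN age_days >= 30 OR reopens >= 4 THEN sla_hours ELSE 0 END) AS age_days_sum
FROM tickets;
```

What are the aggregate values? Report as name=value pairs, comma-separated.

app_sum=160, age_days_sum=385

[app_sum: team = 'app' AND severity IN ('medium', 'high', 'critical')]
ticket_id=10: ✗
ticket_id=11: ✗
ticket_id=12: ✗
ticket_id=13: ✗
ticket_id=14: ✗
ticket_id=15: ✗
ticket_id=16: ✗
ticket_id=17: ✗
ticket_id=18: ✗
ticket_id=19: ✗
ticket_id=20: ✓ → 82
ticket_id=21: ✗
ticket_id=22: ✓ → 78
app_sum = 82 + 78 = 160
—
[age_days_sum: age_days >= 30 OR reopens >= 4]
ticket_id=10: ✓ → 8
ticket_id=11: ✓ → 63
ticket_id=12: ✗
ticket_id=13: ✗
ticket_id=14: ✓ → 61
ticket_id=15: ✗
ticket_id=16: ✓ → 20
ticket_id=17: ✓ → 85
ticket_id=18: ✗
ticket_id=19: ✓ → 13
ticket_id=20: ✗
ticket_id=21: ✓ → 57
ticket_id=22: ✓ → 78
age_days_sum = 8 + 63 + 61 + 20 + 85 + 13 + 57 + 78 = 385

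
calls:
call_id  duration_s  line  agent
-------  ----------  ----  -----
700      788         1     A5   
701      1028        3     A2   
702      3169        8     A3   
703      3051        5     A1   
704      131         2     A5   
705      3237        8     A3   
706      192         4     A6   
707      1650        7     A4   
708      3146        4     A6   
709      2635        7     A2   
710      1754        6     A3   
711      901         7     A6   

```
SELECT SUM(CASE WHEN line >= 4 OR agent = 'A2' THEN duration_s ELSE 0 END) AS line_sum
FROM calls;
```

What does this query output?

20763

call_id=700: ✗
call_id=701: ✓ → 1028
call_id=702: ✓ → 3169
call_id=703: ✓ → 3051
call_id=704: ✗
call_id=705: ✓ → 3237
call_id=706: ✓ → 192
call_id=707: ✓ → 1650
call_id=708: ✓ → 3146
call_id=709: ✓ → 2635
call_id=710: ✓ → 1754
call_id=711: ✓ → 901
line_sum = 1028 + 3169 + 3051 + 3237 + 192 + 1650 + 3146 + 2635 + 1754 + 901 = 20763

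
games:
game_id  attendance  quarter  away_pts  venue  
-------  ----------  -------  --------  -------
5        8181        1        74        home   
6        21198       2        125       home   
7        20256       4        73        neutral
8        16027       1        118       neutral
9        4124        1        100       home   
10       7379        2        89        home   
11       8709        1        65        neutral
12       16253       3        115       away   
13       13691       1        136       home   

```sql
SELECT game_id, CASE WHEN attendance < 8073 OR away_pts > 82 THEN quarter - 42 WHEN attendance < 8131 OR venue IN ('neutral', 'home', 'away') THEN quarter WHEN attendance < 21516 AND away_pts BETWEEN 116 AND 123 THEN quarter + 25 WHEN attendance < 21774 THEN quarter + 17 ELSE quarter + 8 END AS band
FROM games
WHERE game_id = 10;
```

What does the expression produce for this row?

-40

game_id = 10: attendance=7379, quarter=2, away_pts=89, venue=home.
attendance < 8073 OR away_pts > 82 → true → -40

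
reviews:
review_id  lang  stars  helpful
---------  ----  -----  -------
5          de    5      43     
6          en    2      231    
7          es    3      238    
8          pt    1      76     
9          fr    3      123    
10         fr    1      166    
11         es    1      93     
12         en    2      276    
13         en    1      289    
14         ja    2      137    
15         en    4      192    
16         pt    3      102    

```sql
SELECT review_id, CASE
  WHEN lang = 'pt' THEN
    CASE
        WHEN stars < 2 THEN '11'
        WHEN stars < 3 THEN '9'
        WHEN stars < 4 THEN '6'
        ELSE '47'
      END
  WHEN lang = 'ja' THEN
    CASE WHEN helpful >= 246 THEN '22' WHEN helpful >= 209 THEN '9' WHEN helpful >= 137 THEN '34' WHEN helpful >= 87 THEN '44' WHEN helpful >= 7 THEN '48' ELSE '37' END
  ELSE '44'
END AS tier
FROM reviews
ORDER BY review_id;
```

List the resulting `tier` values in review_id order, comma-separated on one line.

review_id=5: lang='de' → outer ELSE → 44
review_id=6: lang='en' → outer ELSE → 44
review_id=7: lang='es' → outer ELSE → 44
review_id=8: lang='pt' → inner[stars < 2] → 11
review_id=9: lang='fr' → outer ELSE → 44
review_id=10: lang='fr' → outer ELSE → 44
review_id=11: lang='es' → outer ELSE → 44
review_id=12: lang='en' → outer ELSE → 44
review_id=13: lang='en' → outer ELSE → 44
review_id=14: lang='ja' → inner[helpful >= 137] → 34
review_id=15: lang='en' → outer ELSE → 44
review_id=16: lang='pt' → inner[stars < 4] → 6

44, 44, 44, 11, 44, 44, 44, 44, 44, 34, 44, 6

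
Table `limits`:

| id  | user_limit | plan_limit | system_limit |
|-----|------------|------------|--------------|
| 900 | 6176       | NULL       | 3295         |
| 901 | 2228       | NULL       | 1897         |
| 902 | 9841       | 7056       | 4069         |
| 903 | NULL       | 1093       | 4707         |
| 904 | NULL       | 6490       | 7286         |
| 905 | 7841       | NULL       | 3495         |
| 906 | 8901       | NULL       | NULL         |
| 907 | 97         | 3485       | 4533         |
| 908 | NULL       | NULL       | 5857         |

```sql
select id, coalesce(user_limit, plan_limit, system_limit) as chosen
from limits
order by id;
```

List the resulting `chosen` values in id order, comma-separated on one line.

id=900: user_limit=6176 → 6176
id=901: user_limit=2228 → 2228
id=902: user_limit=9841 → 9841
id=903: user_limit=NULL, plan_limit=1093 → 1093
id=904: user_limit=NULL, plan_limit=6490 → 6490
id=905: user_limit=7841 → 7841
id=906: user_limit=8901 → 8901
id=907: user_limit=97 → 97
id=908: user_limit=NULL, plan_limit=NULL, system_limit=5857 → 5857

6176, 2228, 9841, 1093, 6490, 7841, 8901, 97, 5857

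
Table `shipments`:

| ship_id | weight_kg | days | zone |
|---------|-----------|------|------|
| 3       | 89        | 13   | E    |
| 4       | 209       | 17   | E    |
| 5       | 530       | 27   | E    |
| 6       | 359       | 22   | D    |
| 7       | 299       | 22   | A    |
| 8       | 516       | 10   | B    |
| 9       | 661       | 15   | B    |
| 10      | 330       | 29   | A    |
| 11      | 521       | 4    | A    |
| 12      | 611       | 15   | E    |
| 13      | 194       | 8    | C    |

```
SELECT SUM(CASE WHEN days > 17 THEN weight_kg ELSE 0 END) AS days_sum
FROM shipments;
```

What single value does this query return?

1518

ship_id=3: ✗
ship_id=4: ✗
ship_id=5: ✓ → 530
ship_id=6: ✓ → 359
ship_id=7: ✓ → 299
ship_id=8: ✗
ship_id=9: ✗
ship_id=10: ✓ → 330
ship_id=11: ✗
ship_id=12: ✗
ship_id=13: ✗
days_sum = 530 + 359 + 299 + 330 = 1518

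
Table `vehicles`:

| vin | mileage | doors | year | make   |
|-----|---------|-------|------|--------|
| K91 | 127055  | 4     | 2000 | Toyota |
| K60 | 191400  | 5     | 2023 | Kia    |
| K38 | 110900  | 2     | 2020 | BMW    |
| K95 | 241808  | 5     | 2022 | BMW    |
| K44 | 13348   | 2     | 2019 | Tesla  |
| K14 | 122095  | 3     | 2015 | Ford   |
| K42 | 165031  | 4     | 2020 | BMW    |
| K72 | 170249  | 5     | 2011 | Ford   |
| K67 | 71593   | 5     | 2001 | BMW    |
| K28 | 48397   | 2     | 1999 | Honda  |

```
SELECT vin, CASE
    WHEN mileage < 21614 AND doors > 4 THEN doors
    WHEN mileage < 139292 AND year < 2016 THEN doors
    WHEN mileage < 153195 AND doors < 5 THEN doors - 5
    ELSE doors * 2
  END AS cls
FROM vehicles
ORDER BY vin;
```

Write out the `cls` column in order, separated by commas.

vin=K14: mileage < 139292 AND year < 2016 → 3
vin=K28: mileage < 139292 AND year < 2016 → 2
vin=K38: mileage < 153195 AND doors < 5 → -3
vin=K42: ELSE → 8
vin=K44: mileage < 153195 AND doors < 5 → -3
vin=K60: ELSE → 10
vin=K67: mileage < 139292 AND year < 2016 → 5
vin=K72: ELSE → 10
vin=K91: mileage < 139292 AND year < 2016 → 4
vin=K95: ELSE → 10

3, 2, -3, 8, -3, 10, 5, 10, 4, 10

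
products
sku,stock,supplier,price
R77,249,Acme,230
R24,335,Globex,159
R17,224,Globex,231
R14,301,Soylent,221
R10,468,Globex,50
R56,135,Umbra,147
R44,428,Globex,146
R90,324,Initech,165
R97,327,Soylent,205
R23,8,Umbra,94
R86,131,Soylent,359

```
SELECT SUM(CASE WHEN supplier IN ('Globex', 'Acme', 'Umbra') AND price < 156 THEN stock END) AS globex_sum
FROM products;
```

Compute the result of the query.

sku=R77: ✗
sku=R24: ✗
sku=R17: ✗
sku=R14: ✗
sku=R10: ✓ → 468
sku=R56: ✓ → 135
sku=R44: ✓ → 428
sku=R90: ✗
sku=R97: ✗
sku=R23: ✓ → 8
sku=R86: ✗
globex_sum = 468 + 135 + 428 + 8 = 1039

1039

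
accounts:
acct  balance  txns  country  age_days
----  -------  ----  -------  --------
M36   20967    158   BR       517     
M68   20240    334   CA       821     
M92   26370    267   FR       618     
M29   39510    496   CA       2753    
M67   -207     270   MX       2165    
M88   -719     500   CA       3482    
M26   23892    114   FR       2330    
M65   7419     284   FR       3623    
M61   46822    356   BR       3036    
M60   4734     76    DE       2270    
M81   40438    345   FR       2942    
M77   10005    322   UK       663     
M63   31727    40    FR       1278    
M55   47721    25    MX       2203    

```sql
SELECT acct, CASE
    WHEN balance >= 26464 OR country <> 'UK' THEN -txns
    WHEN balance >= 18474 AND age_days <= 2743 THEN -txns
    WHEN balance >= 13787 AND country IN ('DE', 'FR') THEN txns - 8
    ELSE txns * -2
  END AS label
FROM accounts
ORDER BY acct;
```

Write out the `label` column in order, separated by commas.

-114, -496, -158, -25, -76, -356, -40, -284, -270, -334, -644, -345, -500, -267

acct=M26: balance >= 26464 OR country <> 'UK' → -114
acct=M29: balance >= 26464 OR country <> 'UK' → -496
acct=M36: balance >= 26464 OR country <> 'UK' → -158
acct=M55: balance >= 26464 OR country <> 'UK' → -25
acct=M60: balance >= 26464 OR country <> 'UK' → -76
acct=M61: balance >= 26464 OR country <> 'UK' → -356
acct=M63: balance >= 26464 OR country <> 'UK' → -40
acct=M65: balance >= 26464 OR country <> 'UK' → -284
acct=M67: balance >= 26464 OR country <> 'UK' → -270
acct=M68: balance >= 26464 OR country <> 'UK' → -334
acct=M77: ELSE → -644
acct=M81: balance >= 26464 OR country <> 'UK' → -345
acct=M88: balance >= 26464 OR country <> 'UK' → -500
acct=M92: balance >= 26464 OR country <> 'UK' → -267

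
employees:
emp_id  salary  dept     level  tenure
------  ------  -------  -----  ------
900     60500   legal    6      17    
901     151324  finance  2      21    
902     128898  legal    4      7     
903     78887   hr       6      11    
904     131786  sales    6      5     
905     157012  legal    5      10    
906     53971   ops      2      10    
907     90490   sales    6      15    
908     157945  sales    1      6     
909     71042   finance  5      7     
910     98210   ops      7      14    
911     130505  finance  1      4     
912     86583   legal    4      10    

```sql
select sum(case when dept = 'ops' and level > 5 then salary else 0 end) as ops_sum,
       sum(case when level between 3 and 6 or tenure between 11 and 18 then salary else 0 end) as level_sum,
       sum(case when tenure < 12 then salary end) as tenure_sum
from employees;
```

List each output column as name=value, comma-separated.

[ops_sum: dept = 'ops' and level > 5]
emp_id=900: ✗
emp_id=901: ✗
emp_id=902: ✗
emp_id=903: ✗
emp_id=904: ✗
emp_id=905: ✗
emp_id=906: ✗
emp_id=907: ✗
emp_id=908: ✗
emp_id=909: ✗
emp_id=910: ✓ → 98210
emp_id=911: ✗
emp_id=912: ✗
ops_sum = 98210
—
[level_sum: level between 3 and 6 or tenure between 11 and 18]
emp_id=900: ✓ → 60500
emp_id=901: ✗
emp_id=902: ✓ → 128898
emp_id=903: ✓ → 78887
emp_id=904: ✓ → 131786
emp_id=905: ✓ → 157012
emp_id=906: ✗
emp_id=907: ✓ → 90490
emp_id=908: ✗
emp_id=909: ✓ → 71042
emp_id=910: ✓ → 98210
emp_id=911: ✗
emp_id=912: ✓ → 86583
level_sum = 60500 + 128898 + 78887 + 131786 + 157012 + 90490 + 71042 + 98210 + 86583 = 903408
—
[tenure_sum: tenure < 12]
emp_id=900: ✗
emp_id=901: ✗
emp_id=902: ✓ → 128898
emp_id=903: ✓ → 78887
emp_id=904: ✓ → 131786
emp_id=905: ✓ → 157012
emp_id=906: ✓ → 53971
emp_id=907: ✗
emp_id=908: ✓ → 157945
emp_id=909: ✓ → 71042
emp_id=910: ✗
emp_id=911: ✓ → 130505
emp_id=912: ✓ → 86583
tenure_sum = 128898 + 78887 + 131786 + 157012 + 53971 + 157945 + 71042 + 130505 + 86583 = 996629

ops_sum=98210, level_sum=903408, tenure_sum=996629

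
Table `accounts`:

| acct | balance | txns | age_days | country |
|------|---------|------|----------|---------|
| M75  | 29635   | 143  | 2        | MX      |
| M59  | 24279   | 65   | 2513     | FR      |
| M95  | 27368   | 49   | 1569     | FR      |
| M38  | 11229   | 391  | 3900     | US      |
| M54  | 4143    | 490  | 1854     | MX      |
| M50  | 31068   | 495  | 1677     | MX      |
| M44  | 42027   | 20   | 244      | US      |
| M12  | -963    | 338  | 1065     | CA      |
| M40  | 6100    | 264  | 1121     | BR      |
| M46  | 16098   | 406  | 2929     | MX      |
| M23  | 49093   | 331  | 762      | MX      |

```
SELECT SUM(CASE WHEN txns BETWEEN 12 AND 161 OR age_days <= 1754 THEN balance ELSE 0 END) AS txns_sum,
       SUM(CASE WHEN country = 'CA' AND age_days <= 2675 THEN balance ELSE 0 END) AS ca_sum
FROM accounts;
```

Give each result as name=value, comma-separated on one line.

txns_sum=208607, ca_sum=-963

[txns_sum: txns BETWEEN 12 AND 161 OR age_days <= 1754]
acct=M75: ✓ → 29635
acct=M59: ✓ → 24279
acct=M95: ✓ → 27368
acct=M38: ✗
acct=M54: ✗
acct=M50: ✓ → 31068
acct=M44: ✓ → 42027
acct=M12: ✓ → -963
acct=M40: ✓ → 6100
acct=M46: ✗
acct=M23: ✓ → 49093
txns_sum = 29635 + 24279 + 27368 + 31068 + 42027 + -963 + 6100 + 49093 = 208607
—
[ca_sum: country = 'CA' AND age_days <= 2675]
acct=M75: ✗
acct=M59: ✗
acct=M95: ✗
acct=M38: ✗
acct=M54: ✗
acct=M50: ✗
acct=M44: ✗
acct=M12: ✓ → -963
acct=M40: ✗
acct=M46: ✗
acct=M23: ✗
ca_sum = -963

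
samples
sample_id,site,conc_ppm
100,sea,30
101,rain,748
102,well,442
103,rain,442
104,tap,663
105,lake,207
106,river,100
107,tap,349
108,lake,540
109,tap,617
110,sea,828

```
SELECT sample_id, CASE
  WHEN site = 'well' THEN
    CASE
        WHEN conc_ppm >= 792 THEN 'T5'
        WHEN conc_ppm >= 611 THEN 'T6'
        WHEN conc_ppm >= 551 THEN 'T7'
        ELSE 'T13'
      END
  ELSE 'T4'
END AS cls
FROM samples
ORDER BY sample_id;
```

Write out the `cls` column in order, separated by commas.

sample_id=100: site='sea' → outer ELSE → T4
sample_id=101: site='rain' → outer ELSE → T4
sample_id=102: site='well' → inner[ELSE] → T13
sample_id=103: site='rain' → outer ELSE → T4
sample_id=104: site='tap' → outer ELSE → T4
sample_id=105: site='lake' → outer ELSE → T4
sample_id=106: site='river' → outer ELSE → T4
sample_id=107: site='tap' → outer ELSE → T4
sample_id=108: site='lake' → outer ELSE → T4
sample_id=109: site='tap' → outer ELSE → T4
sample_id=110: site='sea' → outer ELSE → T4

T4, T4, T13, T4, T4, T4, T4, T4, T4, T4, T4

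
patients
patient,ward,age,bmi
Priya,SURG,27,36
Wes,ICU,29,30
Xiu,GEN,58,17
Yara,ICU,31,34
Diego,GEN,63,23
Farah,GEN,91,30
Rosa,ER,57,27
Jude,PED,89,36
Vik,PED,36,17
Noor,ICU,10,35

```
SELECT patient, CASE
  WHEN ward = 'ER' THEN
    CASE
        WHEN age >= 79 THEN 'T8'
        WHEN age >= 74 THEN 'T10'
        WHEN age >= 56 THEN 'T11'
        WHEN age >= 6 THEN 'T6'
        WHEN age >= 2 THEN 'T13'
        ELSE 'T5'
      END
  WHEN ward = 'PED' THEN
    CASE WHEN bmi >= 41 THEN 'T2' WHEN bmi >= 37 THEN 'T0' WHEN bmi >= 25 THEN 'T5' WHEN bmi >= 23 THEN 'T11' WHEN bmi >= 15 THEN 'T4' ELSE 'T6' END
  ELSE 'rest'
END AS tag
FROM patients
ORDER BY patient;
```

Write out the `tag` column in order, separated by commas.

rest, rest, T5, rest, rest, T11, T4, rest, rest, rest

patient=Diego: ward='GEN' → outer ELSE → rest
patient=Farah: ward='GEN' → outer ELSE → rest
patient=Jude: ward='PED' → inner[bmi >= 25] → T5
patient=Noor: ward='ICU' → outer ELSE → rest
patient=Priya: ward='SURG' → outer ELSE → rest
patient=Rosa: ward='ER' → inner[age >= 56] → T11
patient=Vik: ward='PED' → inner[bmi >= 15] → T4
patient=Wes: ward='ICU' → outer ELSE → rest
patient=Xiu: ward='GEN' → outer ELSE → rest
patient=Yara: ward='ICU' → outer ELSE → rest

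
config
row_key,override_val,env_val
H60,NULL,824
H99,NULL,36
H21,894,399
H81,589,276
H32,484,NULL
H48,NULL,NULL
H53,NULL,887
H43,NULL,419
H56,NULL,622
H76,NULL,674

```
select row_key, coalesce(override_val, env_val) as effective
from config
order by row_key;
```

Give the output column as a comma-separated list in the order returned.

894, 484, 419, NULL, 887, 622, 824, 674, 589, 36

row_key=H21: override_val=894 → 894
row_key=H32: override_val=484 → 484
row_key=H43: override_val=NULL, env_val=419 → 419
row_key=H48: override_val=NULL, env_val=NULL (all NULL) → NULL
row_key=H53: override_val=NULL, env_val=887 → 887
row_key=H56: override_val=NULL, env_val=622 → 622
row_key=H60: override_val=NULL, env_val=824 → 824
row_key=H76: override_val=NULL, env_val=674 → 674
row_key=H81: override_val=589 → 589
row_key=H99: override_val=NULL, env_val=36 → 36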